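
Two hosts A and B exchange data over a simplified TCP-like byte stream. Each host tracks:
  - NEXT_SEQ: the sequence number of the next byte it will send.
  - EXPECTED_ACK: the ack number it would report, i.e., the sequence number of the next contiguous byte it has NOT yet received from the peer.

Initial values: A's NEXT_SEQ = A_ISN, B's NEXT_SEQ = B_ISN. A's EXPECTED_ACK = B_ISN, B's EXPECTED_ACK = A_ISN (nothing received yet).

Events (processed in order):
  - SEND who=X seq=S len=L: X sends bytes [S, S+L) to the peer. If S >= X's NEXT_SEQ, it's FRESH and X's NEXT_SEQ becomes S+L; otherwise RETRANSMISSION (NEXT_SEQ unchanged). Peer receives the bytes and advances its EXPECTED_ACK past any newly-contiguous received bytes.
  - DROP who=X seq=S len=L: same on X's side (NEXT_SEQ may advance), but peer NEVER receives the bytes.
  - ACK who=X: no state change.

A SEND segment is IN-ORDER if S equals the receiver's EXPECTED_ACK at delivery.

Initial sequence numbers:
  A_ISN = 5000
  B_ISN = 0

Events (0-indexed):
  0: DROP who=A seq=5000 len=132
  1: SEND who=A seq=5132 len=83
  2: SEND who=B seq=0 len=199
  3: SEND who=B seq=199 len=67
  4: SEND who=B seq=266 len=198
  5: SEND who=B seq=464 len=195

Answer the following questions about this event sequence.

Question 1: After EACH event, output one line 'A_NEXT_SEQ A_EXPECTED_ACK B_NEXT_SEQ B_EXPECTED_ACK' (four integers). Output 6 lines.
5132 0 0 5000
5215 0 0 5000
5215 199 199 5000
5215 266 266 5000
5215 464 464 5000
5215 659 659 5000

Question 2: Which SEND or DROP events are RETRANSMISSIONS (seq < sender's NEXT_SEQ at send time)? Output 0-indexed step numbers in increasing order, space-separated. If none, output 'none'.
Step 0: DROP seq=5000 -> fresh
Step 1: SEND seq=5132 -> fresh
Step 2: SEND seq=0 -> fresh
Step 3: SEND seq=199 -> fresh
Step 4: SEND seq=266 -> fresh
Step 5: SEND seq=464 -> fresh

Answer: none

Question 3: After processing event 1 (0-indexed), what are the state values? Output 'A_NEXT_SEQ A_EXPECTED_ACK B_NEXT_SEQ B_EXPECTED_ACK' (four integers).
After event 0: A_seq=5132 A_ack=0 B_seq=0 B_ack=5000
After event 1: A_seq=5215 A_ack=0 B_seq=0 B_ack=5000

5215 0 0 5000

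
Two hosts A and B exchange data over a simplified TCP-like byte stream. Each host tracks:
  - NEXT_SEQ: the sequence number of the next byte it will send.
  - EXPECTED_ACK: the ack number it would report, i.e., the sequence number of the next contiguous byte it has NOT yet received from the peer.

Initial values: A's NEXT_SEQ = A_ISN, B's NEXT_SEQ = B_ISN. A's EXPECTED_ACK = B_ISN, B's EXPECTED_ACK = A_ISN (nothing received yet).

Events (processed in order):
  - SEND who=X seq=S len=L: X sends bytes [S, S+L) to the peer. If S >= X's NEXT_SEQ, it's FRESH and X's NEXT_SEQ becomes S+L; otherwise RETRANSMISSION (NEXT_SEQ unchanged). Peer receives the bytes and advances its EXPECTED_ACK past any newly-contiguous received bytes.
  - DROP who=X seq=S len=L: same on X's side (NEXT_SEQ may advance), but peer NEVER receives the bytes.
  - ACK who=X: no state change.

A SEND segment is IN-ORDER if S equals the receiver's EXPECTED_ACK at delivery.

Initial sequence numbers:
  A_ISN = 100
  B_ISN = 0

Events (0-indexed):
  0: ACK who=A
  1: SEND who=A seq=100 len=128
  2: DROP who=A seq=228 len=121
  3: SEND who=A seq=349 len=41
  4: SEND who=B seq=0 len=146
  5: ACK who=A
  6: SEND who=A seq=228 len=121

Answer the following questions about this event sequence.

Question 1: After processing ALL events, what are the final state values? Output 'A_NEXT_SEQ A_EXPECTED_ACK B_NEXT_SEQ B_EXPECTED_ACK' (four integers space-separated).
Answer: 390 146 146 390

Derivation:
After event 0: A_seq=100 A_ack=0 B_seq=0 B_ack=100
After event 1: A_seq=228 A_ack=0 B_seq=0 B_ack=228
After event 2: A_seq=349 A_ack=0 B_seq=0 B_ack=228
After event 3: A_seq=390 A_ack=0 B_seq=0 B_ack=228
After event 4: A_seq=390 A_ack=146 B_seq=146 B_ack=228
After event 5: A_seq=390 A_ack=146 B_seq=146 B_ack=228
After event 6: A_seq=390 A_ack=146 B_seq=146 B_ack=390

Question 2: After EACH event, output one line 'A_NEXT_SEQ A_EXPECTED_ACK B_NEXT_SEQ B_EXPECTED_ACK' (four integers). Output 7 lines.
100 0 0 100
228 0 0 228
349 0 0 228
390 0 0 228
390 146 146 228
390 146 146 228
390 146 146 390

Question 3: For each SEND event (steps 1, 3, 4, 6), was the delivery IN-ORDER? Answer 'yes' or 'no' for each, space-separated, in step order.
Answer: yes no yes yes

Derivation:
Step 1: SEND seq=100 -> in-order
Step 3: SEND seq=349 -> out-of-order
Step 4: SEND seq=0 -> in-order
Step 6: SEND seq=228 -> in-order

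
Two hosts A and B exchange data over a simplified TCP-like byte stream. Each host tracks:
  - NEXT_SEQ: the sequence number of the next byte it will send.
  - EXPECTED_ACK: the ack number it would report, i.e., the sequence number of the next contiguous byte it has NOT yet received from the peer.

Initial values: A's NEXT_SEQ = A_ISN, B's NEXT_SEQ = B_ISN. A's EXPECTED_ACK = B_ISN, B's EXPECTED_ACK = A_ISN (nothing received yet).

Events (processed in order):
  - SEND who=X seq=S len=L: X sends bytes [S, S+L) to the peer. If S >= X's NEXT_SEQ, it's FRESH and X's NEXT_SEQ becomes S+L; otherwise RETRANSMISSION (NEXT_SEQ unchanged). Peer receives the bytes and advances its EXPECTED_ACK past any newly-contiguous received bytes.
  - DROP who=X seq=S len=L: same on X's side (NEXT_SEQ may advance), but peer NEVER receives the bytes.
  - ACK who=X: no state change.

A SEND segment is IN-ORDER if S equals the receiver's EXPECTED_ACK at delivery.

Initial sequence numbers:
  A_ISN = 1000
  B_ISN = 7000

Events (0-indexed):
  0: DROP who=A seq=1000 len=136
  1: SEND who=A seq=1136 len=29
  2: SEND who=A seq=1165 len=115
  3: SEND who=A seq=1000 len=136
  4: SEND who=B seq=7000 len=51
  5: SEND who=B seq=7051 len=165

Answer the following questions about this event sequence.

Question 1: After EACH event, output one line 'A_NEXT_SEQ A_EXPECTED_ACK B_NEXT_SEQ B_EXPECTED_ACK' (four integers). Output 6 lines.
1136 7000 7000 1000
1165 7000 7000 1000
1280 7000 7000 1000
1280 7000 7000 1280
1280 7051 7051 1280
1280 7216 7216 1280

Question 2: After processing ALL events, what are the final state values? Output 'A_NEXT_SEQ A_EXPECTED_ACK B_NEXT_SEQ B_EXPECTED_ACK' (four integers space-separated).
Answer: 1280 7216 7216 1280

Derivation:
After event 0: A_seq=1136 A_ack=7000 B_seq=7000 B_ack=1000
After event 1: A_seq=1165 A_ack=7000 B_seq=7000 B_ack=1000
After event 2: A_seq=1280 A_ack=7000 B_seq=7000 B_ack=1000
After event 3: A_seq=1280 A_ack=7000 B_seq=7000 B_ack=1280
After event 4: A_seq=1280 A_ack=7051 B_seq=7051 B_ack=1280
After event 5: A_seq=1280 A_ack=7216 B_seq=7216 B_ack=1280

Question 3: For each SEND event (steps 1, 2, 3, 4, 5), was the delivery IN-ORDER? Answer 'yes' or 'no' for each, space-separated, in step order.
Step 1: SEND seq=1136 -> out-of-order
Step 2: SEND seq=1165 -> out-of-order
Step 3: SEND seq=1000 -> in-order
Step 4: SEND seq=7000 -> in-order
Step 5: SEND seq=7051 -> in-order

Answer: no no yes yes yes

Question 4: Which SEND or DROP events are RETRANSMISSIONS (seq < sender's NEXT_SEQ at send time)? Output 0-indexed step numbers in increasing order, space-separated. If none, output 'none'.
Answer: 3

Derivation:
Step 0: DROP seq=1000 -> fresh
Step 1: SEND seq=1136 -> fresh
Step 2: SEND seq=1165 -> fresh
Step 3: SEND seq=1000 -> retransmit
Step 4: SEND seq=7000 -> fresh
Step 5: SEND seq=7051 -> fresh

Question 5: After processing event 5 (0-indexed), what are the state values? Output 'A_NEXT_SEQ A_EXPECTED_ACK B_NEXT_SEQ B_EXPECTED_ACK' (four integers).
After event 0: A_seq=1136 A_ack=7000 B_seq=7000 B_ack=1000
After event 1: A_seq=1165 A_ack=7000 B_seq=7000 B_ack=1000
After event 2: A_seq=1280 A_ack=7000 B_seq=7000 B_ack=1000
After event 3: A_seq=1280 A_ack=7000 B_seq=7000 B_ack=1280
After event 4: A_seq=1280 A_ack=7051 B_seq=7051 B_ack=1280
After event 5: A_seq=1280 A_ack=7216 B_seq=7216 B_ack=1280

1280 7216 7216 1280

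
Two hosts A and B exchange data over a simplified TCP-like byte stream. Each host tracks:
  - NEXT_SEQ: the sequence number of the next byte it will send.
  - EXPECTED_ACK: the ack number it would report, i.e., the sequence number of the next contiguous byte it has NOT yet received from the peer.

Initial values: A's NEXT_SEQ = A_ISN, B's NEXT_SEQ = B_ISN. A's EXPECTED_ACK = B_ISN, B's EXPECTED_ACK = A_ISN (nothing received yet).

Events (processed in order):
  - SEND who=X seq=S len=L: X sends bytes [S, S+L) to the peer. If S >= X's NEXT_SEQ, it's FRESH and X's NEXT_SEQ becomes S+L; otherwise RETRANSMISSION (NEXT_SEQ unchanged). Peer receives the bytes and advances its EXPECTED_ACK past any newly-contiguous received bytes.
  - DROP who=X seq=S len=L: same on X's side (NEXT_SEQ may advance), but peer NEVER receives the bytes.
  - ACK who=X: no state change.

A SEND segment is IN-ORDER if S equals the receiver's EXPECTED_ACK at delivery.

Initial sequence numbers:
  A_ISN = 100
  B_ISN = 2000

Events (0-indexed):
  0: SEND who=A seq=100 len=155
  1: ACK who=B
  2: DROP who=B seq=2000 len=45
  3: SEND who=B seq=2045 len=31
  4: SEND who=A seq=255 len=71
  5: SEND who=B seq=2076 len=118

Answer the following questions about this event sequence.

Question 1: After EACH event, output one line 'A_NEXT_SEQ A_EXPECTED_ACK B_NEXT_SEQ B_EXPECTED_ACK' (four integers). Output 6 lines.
255 2000 2000 255
255 2000 2000 255
255 2000 2045 255
255 2000 2076 255
326 2000 2076 326
326 2000 2194 326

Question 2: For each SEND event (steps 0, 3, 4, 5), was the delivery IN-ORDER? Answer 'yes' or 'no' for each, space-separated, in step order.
Step 0: SEND seq=100 -> in-order
Step 3: SEND seq=2045 -> out-of-order
Step 4: SEND seq=255 -> in-order
Step 5: SEND seq=2076 -> out-of-order

Answer: yes no yes no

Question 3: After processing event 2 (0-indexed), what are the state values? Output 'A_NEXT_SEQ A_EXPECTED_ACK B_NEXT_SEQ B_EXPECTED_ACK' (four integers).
After event 0: A_seq=255 A_ack=2000 B_seq=2000 B_ack=255
After event 1: A_seq=255 A_ack=2000 B_seq=2000 B_ack=255
After event 2: A_seq=255 A_ack=2000 B_seq=2045 B_ack=255

255 2000 2045 255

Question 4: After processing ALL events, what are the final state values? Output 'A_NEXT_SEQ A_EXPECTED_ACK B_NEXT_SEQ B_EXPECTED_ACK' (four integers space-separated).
Answer: 326 2000 2194 326

Derivation:
After event 0: A_seq=255 A_ack=2000 B_seq=2000 B_ack=255
After event 1: A_seq=255 A_ack=2000 B_seq=2000 B_ack=255
After event 2: A_seq=255 A_ack=2000 B_seq=2045 B_ack=255
After event 3: A_seq=255 A_ack=2000 B_seq=2076 B_ack=255
After event 4: A_seq=326 A_ack=2000 B_seq=2076 B_ack=326
After event 5: A_seq=326 A_ack=2000 B_seq=2194 B_ack=326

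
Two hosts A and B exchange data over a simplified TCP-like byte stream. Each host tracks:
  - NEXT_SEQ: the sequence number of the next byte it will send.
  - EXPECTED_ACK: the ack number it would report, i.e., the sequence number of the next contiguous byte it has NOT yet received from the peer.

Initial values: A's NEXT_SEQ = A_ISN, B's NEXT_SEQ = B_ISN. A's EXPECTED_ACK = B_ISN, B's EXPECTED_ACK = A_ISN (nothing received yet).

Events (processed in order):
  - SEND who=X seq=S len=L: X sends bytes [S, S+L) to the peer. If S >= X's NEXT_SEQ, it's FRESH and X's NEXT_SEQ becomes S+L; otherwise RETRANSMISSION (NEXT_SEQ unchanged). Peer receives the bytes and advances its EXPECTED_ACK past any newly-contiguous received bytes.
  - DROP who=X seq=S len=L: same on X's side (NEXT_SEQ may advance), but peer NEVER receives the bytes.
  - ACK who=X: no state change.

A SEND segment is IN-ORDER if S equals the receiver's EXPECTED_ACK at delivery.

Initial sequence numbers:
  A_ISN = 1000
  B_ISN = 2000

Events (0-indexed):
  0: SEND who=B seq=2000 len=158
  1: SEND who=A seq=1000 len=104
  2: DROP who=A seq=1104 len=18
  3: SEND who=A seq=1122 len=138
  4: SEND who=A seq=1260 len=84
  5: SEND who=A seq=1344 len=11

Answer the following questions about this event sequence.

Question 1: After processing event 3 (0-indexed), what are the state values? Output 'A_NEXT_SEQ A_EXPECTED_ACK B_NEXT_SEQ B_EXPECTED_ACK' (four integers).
After event 0: A_seq=1000 A_ack=2158 B_seq=2158 B_ack=1000
After event 1: A_seq=1104 A_ack=2158 B_seq=2158 B_ack=1104
After event 2: A_seq=1122 A_ack=2158 B_seq=2158 B_ack=1104
After event 3: A_seq=1260 A_ack=2158 B_seq=2158 B_ack=1104

1260 2158 2158 1104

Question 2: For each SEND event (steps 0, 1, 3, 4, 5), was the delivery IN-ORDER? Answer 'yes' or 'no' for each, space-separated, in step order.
Step 0: SEND seq=2000 -> in-order
Step 1: SEND seq=1000 -> in-order
Step 3: SEND seq=1122 -> out-of-order
Step 4: SEND seq=1260 -> out-of-order
Step 5: SEND seq=1344 -> out-of-order

Answer: yes yes no no no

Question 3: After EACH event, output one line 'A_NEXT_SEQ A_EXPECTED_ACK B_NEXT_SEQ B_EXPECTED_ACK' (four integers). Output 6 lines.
1000 2158 2158 1000
1104 2158 2158 1104
1122 2158 2158 1104
1260 2158 2158 1104
1344 2158 2158 1104
1355 2158 2158 1104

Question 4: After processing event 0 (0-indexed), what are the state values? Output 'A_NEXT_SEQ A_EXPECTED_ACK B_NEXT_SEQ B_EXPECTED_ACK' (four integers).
After event 0: A_seq=1000 A_ack=2158 B_seq=2158 B_ack=1000

1000 2158 2158 1000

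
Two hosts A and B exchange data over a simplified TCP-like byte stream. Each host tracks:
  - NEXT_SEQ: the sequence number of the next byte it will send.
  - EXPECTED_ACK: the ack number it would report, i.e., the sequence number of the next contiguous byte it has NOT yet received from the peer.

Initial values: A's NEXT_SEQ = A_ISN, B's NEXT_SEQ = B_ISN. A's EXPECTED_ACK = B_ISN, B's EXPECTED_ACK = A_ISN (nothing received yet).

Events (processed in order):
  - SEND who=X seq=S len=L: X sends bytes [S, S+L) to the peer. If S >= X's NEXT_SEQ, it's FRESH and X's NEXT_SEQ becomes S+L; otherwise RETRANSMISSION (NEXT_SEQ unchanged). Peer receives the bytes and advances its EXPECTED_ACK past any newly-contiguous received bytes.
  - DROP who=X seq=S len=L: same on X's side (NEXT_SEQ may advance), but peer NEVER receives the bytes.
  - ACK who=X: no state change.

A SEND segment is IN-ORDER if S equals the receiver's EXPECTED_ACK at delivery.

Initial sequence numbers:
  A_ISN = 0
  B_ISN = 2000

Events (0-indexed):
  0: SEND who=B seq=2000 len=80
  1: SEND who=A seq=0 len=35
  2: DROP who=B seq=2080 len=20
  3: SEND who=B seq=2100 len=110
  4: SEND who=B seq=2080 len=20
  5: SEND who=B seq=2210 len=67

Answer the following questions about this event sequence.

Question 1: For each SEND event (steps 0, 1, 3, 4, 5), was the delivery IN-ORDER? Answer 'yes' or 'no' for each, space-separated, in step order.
Step 0: SEND seq=2000 -> in-order
Step 1: SEND seq=0 -> in-order
Step 3: SEND seq=2100 -> out-of-order
Step 4: SEND seq=2080 -> in-order
Step 5: SEND seq=2210 -> in-order

Answer: yes yes no yes yes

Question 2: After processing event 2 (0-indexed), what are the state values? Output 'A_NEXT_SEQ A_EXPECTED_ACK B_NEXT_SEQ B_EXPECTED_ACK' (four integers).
After event 0: A_seq=0 A_ack=2080 B_seq=2080 B_ack=0
After event 1: A_seq=35 A_ack=2080 B_seq=2080 B_ack=35
After event 2: A_seq=35 A_ack=2080 B_seq=2100 B_ack=35

35 2080 2100 35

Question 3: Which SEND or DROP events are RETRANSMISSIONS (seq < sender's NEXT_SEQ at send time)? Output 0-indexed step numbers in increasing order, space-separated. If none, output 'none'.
Answer: 4

Derivation:
Step 0: SEND seq=2000 -> fresh
Step 1: SEND seq=0 -> fresh
Step 2: DROP seq=2080 -> fresh
Step 3: SEND seq=2100 -> fresh
Step 4: SEND seq=2080 -> retransmit
Step 5: SEND seq=2210 -> fresh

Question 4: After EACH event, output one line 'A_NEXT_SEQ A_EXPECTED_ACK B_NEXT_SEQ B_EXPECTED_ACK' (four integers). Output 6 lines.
0 2080 2080 0
35 2080 2080 35
35 2080 2100 35
35 2080 2210 35
35 2210 2210 35
35 2277 2277 35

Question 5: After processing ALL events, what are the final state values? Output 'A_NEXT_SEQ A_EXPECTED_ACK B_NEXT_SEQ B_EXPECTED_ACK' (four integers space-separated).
Answer: 35 2277 2277 35

Derivation:
After event 0: A_seq=0 A_ack=2080 B_seq=2080 B_ack=0
After event 1: A_seq=35 A_ack=2080 B_seq=2080 B_ack=35
After event 2: A_seq=35 A_ack=2080 B_seq=2100 B_ack=35
After event 3: A_seq=35 A_ack=2080 B_seq=2210 B_ack=35
After event 4: A_seq=35 A_ack=2210 B_seq=2210 B_ack=35
After event 5: A_seq=35 A_ack=2277 B_seq=2277 B_ack=35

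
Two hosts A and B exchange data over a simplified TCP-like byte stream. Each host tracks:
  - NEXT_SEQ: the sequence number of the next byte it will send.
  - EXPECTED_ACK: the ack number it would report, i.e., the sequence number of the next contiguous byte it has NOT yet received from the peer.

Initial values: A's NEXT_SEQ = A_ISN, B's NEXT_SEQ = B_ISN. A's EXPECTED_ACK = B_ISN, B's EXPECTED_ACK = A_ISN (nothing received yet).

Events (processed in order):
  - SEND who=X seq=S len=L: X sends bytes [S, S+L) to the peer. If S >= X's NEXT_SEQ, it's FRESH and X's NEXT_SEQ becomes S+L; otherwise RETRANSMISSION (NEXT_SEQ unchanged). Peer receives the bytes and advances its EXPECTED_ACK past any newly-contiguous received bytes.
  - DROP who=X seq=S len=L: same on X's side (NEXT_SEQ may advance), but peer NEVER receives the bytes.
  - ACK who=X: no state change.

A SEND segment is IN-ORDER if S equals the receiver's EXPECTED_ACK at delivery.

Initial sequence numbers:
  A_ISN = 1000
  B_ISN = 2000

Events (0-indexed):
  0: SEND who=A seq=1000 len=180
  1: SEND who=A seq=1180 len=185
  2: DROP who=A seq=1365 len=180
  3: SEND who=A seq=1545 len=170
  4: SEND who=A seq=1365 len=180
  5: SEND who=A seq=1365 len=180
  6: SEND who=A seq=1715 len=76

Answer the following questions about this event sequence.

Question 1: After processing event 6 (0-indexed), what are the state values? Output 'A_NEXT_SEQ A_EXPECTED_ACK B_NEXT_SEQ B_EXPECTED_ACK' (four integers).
After event 0: A_seq=1180 A_ack=2000 B_seq=2000 B_ack=1180
After event 1: A_seq=1365 A_ack=2000 B_seq=2000 B_ack=1365
After event 2: A_seq=1545 A_ack=2000 B_seq=2000 B_ack=1365
After event 3: A_seq=1715 A_ack=2000 B_seq=2000 B_ack=1365
After event 4: A_seq=1715 A_ack=2000 B_seq=2000 B_ack=1715
After event 5: A_seq=1715 A_ack=2000 B_seq=2000 B_ack=1715
After event 6: A_seq=1791 A_ack=2000 B_seq=2000 B_ack=1791

1791 2000 2000 1791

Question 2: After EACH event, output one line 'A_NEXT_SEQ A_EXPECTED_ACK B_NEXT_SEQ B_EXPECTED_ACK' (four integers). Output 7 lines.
1180 2000 2000 1180
1365 2000 2000 1365
1545 2000 2000 1365
1715 2000 2000 1365
1715 2000 2000 1715
1715 2000 2000 1715
1791 2000 2000 1791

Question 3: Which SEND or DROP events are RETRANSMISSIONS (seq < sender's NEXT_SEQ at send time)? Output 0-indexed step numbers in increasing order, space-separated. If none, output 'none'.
Answer: 4 5

Derivation:
Step 0: SEND seq=1000 -> fresh
Step 1: SEND seq=1180 -> fresh
Step 2: DROP seq=1365 -> fresh
Step 3: SEND seq=1545 -> fresh
Step 4: SEND seq=1365 -> retransmit
Step 5: SEND seq=1365 -> retransmit
Step 6: SEND seq=1715 -> fresh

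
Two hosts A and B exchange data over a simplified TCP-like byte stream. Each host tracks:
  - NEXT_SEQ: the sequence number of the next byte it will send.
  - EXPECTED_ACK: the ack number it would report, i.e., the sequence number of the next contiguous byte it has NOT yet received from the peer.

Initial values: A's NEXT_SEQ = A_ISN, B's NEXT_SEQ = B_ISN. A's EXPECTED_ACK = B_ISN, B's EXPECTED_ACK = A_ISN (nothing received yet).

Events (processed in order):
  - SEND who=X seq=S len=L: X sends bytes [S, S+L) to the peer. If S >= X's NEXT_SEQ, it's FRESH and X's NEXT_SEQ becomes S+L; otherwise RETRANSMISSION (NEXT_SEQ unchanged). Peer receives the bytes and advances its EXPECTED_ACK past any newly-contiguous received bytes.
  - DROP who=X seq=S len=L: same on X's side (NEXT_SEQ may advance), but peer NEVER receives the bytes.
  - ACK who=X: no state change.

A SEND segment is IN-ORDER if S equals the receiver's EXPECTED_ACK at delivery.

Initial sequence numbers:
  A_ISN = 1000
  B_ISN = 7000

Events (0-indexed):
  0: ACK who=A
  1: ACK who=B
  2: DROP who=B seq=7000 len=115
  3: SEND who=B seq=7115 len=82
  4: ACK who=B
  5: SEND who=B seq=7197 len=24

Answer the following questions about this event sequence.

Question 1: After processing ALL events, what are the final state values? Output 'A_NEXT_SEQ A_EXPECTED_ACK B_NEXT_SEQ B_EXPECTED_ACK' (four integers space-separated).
Answer: 1000 7000 7221 1000

Derivation:
After event 0: A_seq=1000 A_ack=7000 B_seq=7000 B_ack=1000
After event 1: A_seq=1000 A_ack=7000 B_seq=7000 B_ack=1000
After event 2: A_seq=1000 A_ack=7000 B_seq=7115 B_ack=1000
After event 3: A_seq=1000 A_ack=7000 B_seq=7197 B_ack=1000
After event 4: A_seq=1000 A_ack=7000 B_seq=7197 B_ack=1000
After event 5: A_seq=1000 A_ack=7000 B_seq=7221 B_ack=1000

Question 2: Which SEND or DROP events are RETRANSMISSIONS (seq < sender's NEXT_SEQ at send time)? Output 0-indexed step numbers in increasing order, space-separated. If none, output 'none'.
Step 2: DROP seq=7000 -> fresh
Step 3: SEND seq=7115 -> fresh
Step 5: SEND seq=7197 -> fresh

Answer: none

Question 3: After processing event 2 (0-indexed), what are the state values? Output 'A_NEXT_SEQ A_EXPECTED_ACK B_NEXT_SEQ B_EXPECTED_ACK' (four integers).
After event 0: A_seq=1000 A_ack=7000 B_seq=7000 B_ack=1000
After event 1: A_seq=1000 A_ack=7000 B_seq=7000 B_ack=1000
After event 2: A_seq=1000 A_ack=7000 B_seq=7115 B_ack=1000

1000 7000 7115 1000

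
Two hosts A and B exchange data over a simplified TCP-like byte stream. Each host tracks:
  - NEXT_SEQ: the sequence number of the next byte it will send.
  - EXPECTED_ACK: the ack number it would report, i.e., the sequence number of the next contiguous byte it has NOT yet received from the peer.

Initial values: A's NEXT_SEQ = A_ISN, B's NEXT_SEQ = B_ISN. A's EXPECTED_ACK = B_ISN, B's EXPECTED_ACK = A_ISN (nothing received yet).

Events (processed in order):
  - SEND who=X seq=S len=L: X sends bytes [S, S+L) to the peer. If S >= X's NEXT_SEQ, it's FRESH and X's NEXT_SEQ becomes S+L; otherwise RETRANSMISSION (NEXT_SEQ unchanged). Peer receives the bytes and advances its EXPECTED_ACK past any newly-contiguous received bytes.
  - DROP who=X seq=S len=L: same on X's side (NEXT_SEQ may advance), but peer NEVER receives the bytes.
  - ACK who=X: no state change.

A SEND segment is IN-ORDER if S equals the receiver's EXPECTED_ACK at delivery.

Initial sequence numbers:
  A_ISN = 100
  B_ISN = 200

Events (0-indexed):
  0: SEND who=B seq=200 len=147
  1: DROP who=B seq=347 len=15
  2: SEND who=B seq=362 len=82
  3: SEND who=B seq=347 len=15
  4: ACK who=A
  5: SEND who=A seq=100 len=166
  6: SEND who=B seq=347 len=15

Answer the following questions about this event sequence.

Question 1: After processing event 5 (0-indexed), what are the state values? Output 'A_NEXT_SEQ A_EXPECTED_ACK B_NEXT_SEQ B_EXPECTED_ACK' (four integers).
After event 0: A_seq=100 A_ack=347 B_seq=347 B_ack=100
After event 1: A_seq=100 A_ack=347 B_seq=362 B_ack=100
After event 2: A_seq=100 A_ack=347 B_seq=444 B_ack=100
After event 3: A_seq=100 A_ack=444 B_seq=444 B_ack=100
After event 4: A_seq=100 A_ack=444 B_seq=444 B_ack=100
After event 5: A_seq=266 A_ack=444 B_seq=444 B_ack=266

266 444 444 266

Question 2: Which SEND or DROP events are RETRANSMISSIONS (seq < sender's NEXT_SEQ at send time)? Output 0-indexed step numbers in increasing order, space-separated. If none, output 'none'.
Answer: 3 6

Derivation:
Step 0: SEND seq=200 -> fresh
Step 1: DROP seq=347 -> fresh
Step 2: SEND seq=362 -> fresh
Step 3: SEND seq=347 -> retransmit
Step 5: SEND seq=100 -> fresh
Step 6: SEND seq=347 -> retransmit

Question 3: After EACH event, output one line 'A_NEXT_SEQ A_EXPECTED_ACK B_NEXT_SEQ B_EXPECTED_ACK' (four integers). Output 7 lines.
100 347 347 100
100 347 362 100
100 347 444 100
100 444 444 100
100 444 444 100
266 444 444 266
266 444 444 266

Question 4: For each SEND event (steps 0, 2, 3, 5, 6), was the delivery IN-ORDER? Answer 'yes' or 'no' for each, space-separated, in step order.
Step 0: SEND seq=200 -> in-order
Step 2: SEND seq=362 -> out-of-order
Step 3: SEND seq=347 -> in-order
Step 5: SEND seq=100 -> in-order
Step 6: SEND seq=347 -> out-of-order

Answer: yes no yes yes no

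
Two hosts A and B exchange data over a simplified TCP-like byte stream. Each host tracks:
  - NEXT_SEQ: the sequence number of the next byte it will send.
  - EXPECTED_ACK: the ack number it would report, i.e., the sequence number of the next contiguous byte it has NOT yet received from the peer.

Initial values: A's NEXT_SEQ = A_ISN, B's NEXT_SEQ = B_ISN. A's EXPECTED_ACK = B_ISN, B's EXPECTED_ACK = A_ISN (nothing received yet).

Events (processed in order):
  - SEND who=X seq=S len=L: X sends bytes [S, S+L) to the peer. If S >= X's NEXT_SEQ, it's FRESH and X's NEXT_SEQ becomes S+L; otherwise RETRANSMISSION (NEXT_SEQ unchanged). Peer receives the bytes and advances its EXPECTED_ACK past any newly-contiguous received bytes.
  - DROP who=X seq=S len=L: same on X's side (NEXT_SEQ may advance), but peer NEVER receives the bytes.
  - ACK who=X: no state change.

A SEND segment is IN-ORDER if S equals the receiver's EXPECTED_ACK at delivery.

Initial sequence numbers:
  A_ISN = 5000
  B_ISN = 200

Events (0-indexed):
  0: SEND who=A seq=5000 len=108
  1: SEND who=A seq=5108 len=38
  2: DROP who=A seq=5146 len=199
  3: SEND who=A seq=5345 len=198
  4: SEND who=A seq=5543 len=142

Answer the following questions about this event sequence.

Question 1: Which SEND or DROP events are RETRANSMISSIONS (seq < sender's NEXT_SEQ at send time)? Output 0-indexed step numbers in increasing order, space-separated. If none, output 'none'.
Answer: none

Derivation:
Step 0: SEND seq=5000 -> fresh
Step 1: SEND seq=5108 -> fresh
Step 2: DROP seq=5146 -> fresh
Step 3: SEND seq=5345 -> fresh
Step 4: SEND seq=5543 -> fresh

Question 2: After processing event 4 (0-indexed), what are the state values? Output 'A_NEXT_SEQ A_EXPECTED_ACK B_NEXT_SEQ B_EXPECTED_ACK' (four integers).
After event 0: A_seq=5108 A_ack=200 B_seq=200 B_ack=5108
After event 1: A_seq=5146 A_ack=200 B_seq=200 B_ack=5146
After event 2: A_seq=5345 A_ack=200 B_seq=200 B_ack=5146
After event 3: A_seq=5543 A_ack=200 B_seq=200 B_ack=5146
After event 4: A_seq=5685 A_ack=200 B_seq=200 B_ack=5146

5685 200 200 5146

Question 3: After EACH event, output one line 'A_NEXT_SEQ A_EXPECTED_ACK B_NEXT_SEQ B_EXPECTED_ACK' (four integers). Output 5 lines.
5108 200 200 5108
5146 200 200 5146
5345 200 200 5146
5543 200 200 5146
5685 200 200 5146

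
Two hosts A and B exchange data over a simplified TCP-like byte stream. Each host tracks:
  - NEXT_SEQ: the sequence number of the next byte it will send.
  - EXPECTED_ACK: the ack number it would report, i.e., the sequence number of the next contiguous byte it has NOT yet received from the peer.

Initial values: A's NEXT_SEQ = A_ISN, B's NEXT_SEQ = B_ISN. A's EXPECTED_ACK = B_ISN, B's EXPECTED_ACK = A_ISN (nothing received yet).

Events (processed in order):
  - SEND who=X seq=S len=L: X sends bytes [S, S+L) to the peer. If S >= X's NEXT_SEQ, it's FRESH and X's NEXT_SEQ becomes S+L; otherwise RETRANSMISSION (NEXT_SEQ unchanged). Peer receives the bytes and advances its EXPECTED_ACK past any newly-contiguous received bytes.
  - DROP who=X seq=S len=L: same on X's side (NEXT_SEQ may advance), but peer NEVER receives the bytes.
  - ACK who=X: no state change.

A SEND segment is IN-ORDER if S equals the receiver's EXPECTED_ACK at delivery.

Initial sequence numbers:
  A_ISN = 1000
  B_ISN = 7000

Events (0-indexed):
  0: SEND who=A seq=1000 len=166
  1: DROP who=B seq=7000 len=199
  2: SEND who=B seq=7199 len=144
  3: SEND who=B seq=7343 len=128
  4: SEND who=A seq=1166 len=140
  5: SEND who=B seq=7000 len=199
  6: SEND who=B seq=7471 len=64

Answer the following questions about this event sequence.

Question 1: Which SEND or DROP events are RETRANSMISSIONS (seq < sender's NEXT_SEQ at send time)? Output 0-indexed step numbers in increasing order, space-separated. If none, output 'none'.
Step 0: SEND seq=1000 -> fresh
Step 1: DROP seq=7000 -> fresh
Step 2: SEND seq=7199 -> fresh
Step 3: SEND seq=7343 -> fresh
Step 4: SEND seq=1166 -> fresh
Step 5: SEND seq=7000 -> retransmit
Step 6: SEND seq=7471 -> fresh

Answer: 5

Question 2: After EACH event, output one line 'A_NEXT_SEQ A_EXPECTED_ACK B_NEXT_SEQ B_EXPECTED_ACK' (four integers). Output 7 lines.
1166 7000 7000 1166
1166 7000 7199 1166
1166 7000 7343 1166
1166 7000 7471 1166
1306 7000 7471 1306
1306 7471 7471 1306
1306 7535 7535 1306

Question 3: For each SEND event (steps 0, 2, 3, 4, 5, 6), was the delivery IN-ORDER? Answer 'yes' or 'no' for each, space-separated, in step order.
Step 0: SEND seq=1000 -> in-order
Step 2: SEND seq=7199 -> out-of-order
Step 3: SEND seq=7343 -> out-of-order
Step 4: SEND seq=1166 -> in-order
Step 5: SEND seq=7000 -> in-order
Step 6: SEND seq=7471 -> in-order

Answer: yes no no yes yes yes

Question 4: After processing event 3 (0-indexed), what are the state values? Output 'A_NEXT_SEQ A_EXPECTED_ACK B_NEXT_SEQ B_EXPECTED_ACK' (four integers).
After event 0: A_seq=1166 A_ack=7000 B_seq=7000 B_ack=1166
After event 1: A_seq=1166 A_ack=7000 B_seq=7199 B_ack=1166
After event 2: A_seq=1166 A_ack=7000 B_seq=7343 B_ack=1166
After event 3: A_seq=1166 A_ack=7000 B_seq=7471 B_ack=1166

1166 7000 7471 1166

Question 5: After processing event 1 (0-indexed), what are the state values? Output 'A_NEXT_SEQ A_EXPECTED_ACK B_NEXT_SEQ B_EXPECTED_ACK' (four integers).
After event 0: A_seq=1166 A_ack=7000 B_seq=7000 B_ack=1166
After event 1: A_seq=1166 A_ack=7000 B_seq=7199 B_ack=1166

1166 7000 7199 1166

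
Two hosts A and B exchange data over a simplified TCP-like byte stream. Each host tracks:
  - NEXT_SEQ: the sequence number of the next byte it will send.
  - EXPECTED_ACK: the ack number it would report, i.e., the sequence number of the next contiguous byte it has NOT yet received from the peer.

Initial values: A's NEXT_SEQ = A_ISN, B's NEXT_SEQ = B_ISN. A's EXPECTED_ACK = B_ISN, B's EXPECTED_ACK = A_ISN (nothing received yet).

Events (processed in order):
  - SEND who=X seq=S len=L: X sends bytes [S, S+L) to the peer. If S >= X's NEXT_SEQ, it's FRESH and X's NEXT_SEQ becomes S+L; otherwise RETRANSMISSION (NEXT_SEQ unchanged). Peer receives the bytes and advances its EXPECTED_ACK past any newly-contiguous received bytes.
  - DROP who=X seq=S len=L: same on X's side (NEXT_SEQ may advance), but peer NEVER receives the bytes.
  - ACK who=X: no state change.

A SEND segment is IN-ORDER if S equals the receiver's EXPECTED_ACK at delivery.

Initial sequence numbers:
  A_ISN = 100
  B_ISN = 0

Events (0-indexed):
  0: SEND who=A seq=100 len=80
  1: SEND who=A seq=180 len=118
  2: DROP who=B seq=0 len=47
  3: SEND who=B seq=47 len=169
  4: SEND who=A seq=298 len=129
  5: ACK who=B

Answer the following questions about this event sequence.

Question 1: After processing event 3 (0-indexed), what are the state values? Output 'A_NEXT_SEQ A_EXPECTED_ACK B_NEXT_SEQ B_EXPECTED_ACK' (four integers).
After event 0: A_seq=180 A_ack=0 B_seq=0 B_ack=180
After event 1: A_seq=298 A_ack=0 B_seq=0 B_ack=298
After event 2: A_seq=298 A_ack=0 B_seq=47 B_ack=298
After event 3: A_seq=298 A_ack=0 B_seq=216 B_ack=298

298 0 216 298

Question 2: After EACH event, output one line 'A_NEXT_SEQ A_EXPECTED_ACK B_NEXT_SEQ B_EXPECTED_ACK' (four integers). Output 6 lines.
180 0 0 180
298 0 0 298
298 0 47 298
298 0 216 298
427 0 216 427
427 0 216 427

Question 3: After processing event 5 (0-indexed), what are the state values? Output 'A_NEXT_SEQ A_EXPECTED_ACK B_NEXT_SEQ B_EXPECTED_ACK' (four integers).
After event 0: A_seq=180 A_ack=0 B_seq=0 B_ack=180
After event 1: A_seq=298 A_ack=0 B_seq=0 B_ack=298
After event 2: A_seq=298 A_ack=0 B_seq=47 B_ack=298
After event 3: A_seq=298 A_ack=0 B_seq=216 B_ack=298
After event 4: A_seq=427 A_ack=0 B_seq=216 B_ack=427
After event 5: A_seq=427 A_ack=0 B_seq=216 B_ack=427

427 0 216 427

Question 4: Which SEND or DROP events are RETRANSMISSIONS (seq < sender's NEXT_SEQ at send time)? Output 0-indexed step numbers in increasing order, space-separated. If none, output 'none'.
Answer: none

Derivation:
Step 0: SEND seq=100 -> fresh
Step 1: SEND seq=180 -> fresh
Step 2: DROP seq=0 -> fresh
Step 3: SEND seq=47 -> fresh
Step 4: SEND seq=298 -> fresh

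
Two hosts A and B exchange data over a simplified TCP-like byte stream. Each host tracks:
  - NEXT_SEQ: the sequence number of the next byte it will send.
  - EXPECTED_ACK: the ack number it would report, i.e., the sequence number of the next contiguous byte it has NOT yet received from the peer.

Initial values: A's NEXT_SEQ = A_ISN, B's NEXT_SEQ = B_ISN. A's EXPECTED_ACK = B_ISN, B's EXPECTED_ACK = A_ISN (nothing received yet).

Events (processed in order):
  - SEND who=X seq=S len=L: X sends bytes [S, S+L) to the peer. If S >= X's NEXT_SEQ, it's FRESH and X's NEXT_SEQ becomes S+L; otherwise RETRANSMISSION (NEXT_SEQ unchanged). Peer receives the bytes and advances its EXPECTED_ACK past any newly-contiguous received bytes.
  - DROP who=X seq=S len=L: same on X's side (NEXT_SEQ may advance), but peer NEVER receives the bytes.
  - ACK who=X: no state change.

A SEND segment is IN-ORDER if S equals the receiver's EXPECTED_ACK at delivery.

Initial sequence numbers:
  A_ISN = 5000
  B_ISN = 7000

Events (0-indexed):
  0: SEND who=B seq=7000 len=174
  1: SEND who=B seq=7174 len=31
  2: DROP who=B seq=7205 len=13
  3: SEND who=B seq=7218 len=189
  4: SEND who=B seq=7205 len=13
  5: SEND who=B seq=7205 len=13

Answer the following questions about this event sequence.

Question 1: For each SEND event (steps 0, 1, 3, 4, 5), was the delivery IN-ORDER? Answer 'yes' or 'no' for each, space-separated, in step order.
Step 0: SEND seq=7000 -> in-order
Step 1: SEND seq=7174 -> in-order
Step 3: SEND seq=7218 -> out-of-order
Step 4: SEND seq=7205 -> in-order
Step 5: SEND seq=7205 -> out-of-order

Answer: yes yes no yes no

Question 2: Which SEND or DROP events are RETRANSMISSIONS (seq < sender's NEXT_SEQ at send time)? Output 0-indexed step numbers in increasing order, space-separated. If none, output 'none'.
Answer: 4 5

Derivation:
Step 0: SEND seq=7000 -> fresh
Step 1: SEND seq=7174 -> fresh
Step 2: DROP seq=7205 -> fresh
Step 3: SEND seq=7218 -> fresh
Step 4: SEND seq=7205 -> retransmit
Step 5: SEND seq=7205 -> retransmit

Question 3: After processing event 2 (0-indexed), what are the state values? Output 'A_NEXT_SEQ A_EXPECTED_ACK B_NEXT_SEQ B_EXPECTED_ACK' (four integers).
After event 0: A_seq=5000 A_ack=7174 B_seq=7174 B_ack=5000
After event 1: A_seq=5000 A_ack=7205 B_seq=7205 B_ack=5000
After event 2: A_seq=5000 A_ack=7205 B_seq=7218 B_ack=5000

5000 7205 7218 5000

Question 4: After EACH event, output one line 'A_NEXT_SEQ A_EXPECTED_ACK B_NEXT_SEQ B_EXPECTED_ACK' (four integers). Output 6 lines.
5000 7174 7174 5000
5000 7205 7205 5000
5000 7205 7218 5000
5000 7205 7407 5000
5000 7407 7407 5000
5000 7407 7407 5000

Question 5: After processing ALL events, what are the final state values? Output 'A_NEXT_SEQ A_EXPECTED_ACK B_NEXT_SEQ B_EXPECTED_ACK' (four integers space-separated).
Answer: 5000 7407 7407 5000

Derivation:
After event 0: A_seq=5000 A_ack=7174 B_seq=7174 B_ack=5000
After event 1: A_seq=5000 A_ack=7205 B_seq=7205 B_ack=5000
After event 2: A_seq=5000 A_ack=7205 B_seq=7218 B_ack=5000
After event 3: A_seq=5000 A_ack=7205 B_seq=7407 B_ack=5000
After event 4: A_seq=5000 A_ack=7407 B_seq=7407 B_ack=5000
After event 5: A_seq=5000 A_ack=7407 B_seq=7407 B_ack=5000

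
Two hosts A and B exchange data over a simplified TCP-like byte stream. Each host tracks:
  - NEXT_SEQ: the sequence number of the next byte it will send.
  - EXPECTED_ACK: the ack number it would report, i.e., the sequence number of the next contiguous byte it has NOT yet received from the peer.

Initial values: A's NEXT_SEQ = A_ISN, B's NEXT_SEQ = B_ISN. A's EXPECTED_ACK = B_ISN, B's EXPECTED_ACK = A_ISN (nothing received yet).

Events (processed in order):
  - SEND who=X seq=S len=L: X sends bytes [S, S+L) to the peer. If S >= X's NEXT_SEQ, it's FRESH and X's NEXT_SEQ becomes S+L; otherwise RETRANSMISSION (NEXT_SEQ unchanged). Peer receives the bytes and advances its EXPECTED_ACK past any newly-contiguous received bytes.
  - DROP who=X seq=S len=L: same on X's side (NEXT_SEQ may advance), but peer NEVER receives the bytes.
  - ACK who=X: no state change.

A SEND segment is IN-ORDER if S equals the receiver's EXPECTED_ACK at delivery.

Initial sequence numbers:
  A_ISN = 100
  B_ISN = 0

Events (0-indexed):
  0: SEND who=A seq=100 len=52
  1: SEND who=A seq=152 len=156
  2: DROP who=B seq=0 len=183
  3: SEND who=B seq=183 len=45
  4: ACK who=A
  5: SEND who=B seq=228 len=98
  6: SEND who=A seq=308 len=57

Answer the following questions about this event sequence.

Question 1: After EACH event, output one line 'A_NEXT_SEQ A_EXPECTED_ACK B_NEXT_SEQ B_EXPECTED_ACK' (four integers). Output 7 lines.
152 0 0 152
308 0 0 308
308 0 183 308
308 0 228 308
308 0 228 308
308 0 326 308
365 0 326 365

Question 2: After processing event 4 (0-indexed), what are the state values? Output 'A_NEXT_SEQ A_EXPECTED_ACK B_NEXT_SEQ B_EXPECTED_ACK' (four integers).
After event 0: A_seq=152 A_ack=0 B_seq=0 B_ack=152
After event 1: A_seq=308 A_ack=0 B_seq=0 B_ack=308
After event 2: A_seq=308 A_ack=0 B_seq=183 B_ack=308
After event 3: A_seq=308 A_ack=0 B_seq=228 B_ack=308
After event 4: A_seq=308 A_ack=0 B_seq=228 B_ack=308

308 0 228 308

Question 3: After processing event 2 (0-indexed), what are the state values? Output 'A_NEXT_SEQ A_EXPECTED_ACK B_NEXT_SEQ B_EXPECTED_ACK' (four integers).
After event 0: A_seq=152 A_ack=0 B_seq=0 B_ack=152
After event 1: A_seq=308 A_ack=0 B_seq=0 B_ack=308
After event 2: A_seq=308 A_ack=0 B_seq=183 B_ack=308

308 0 183 308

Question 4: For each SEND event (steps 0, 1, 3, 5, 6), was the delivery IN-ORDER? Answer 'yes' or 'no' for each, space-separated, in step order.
Step 0: SEND seq=100 -> in-order
Step 1: SEND seq=152 -> in-order
Step 3: SEND seq=183 -> out-of-order
Step 5: SEND seq=228 -> out-of-order
Step 6: SEND seq=308 -> in-order

Answer: yes yes no no yes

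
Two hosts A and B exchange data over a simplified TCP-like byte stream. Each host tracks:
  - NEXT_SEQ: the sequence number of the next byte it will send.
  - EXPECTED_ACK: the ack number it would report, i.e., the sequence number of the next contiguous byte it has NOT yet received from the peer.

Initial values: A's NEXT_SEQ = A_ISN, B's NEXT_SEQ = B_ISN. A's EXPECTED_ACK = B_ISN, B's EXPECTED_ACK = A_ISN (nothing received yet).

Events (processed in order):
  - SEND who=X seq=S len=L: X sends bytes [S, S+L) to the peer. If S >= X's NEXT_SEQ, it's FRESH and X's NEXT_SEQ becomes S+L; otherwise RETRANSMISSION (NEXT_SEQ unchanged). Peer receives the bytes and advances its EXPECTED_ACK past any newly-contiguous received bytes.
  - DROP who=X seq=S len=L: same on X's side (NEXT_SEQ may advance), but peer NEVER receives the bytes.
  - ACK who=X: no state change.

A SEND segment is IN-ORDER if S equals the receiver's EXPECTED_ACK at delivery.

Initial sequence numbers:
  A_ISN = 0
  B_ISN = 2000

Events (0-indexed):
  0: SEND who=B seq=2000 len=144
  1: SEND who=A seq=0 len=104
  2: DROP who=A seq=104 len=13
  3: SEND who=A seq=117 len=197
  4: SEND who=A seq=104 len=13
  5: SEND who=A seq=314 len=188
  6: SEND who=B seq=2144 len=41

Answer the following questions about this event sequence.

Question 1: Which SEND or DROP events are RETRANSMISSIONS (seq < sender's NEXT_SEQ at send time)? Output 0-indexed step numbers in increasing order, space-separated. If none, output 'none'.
Step 0: SEND seq=2000 -> fresh
Step 1: SEND seq=0 -> fresh
Step 2: DROP seq=104 -> fresh
Step 3: SEND seq=117 -> fresh
Step 4: SEND seq=104 -> retransmit
Step 5: SEND seq=314 -> fresh
Step 6: SEND seq=2144 -> fresh

Answer: 4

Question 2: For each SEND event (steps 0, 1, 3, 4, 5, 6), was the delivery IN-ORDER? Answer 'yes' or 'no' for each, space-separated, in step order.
Answer: yes yes no yes yes yes

Derivation:
Step 0: SEND seq=2000 -> in-order
Step 1: SEND seq=0 -> in-order
Step 3: SEND seq=117 -> out-of-order
Step 4: SEND seq=104 -> in-order
Step 5: SEND seq=314 -> in-order
Step 6: SEND seq=2144 -> in-order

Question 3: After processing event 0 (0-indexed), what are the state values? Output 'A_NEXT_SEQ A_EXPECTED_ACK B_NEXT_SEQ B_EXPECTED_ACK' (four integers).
After event 0: A_seq=0 A_ack=2144 B_seq=2144 B_ack=0

0 2144 2144 0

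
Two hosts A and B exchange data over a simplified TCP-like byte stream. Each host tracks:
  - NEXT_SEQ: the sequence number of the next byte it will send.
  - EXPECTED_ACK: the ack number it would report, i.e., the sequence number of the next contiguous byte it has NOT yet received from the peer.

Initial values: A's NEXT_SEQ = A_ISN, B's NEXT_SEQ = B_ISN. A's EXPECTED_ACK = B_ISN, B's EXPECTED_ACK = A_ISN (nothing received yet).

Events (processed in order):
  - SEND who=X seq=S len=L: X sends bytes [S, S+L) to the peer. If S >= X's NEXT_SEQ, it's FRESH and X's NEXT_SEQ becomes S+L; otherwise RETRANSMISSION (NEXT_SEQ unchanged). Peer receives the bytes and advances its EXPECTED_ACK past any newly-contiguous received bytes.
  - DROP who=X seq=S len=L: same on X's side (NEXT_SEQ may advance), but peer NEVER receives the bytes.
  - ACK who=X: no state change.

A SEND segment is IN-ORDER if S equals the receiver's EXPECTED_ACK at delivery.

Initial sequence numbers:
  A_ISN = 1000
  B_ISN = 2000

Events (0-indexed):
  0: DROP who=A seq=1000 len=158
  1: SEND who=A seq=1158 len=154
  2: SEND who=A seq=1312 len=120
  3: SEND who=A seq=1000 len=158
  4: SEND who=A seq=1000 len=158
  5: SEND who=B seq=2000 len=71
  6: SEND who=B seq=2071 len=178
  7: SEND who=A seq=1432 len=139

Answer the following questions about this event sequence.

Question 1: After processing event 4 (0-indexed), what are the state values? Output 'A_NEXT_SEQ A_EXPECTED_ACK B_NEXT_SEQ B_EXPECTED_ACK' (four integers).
After event 0: A_seq=1158 A_ack=2000 B_seq=2000 B_ack=1000
After event 1: A_seq=1312 A_ack=2000 B_seq=2000 B_ack=1000
After event 2: A_seq=1432 A_ack=2000 B_seq=2000 B_ack=1000
After event 3: A_seq=1432 A_ack=2000 B_seq=2000 B_ack=1432
After event 4: A_seq=1432 A_ack=2000 B_seq=2000 B_ack=1432

1432 2000 2000 1432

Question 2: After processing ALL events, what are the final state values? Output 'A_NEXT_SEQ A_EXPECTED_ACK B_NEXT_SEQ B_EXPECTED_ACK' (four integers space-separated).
Answer: 1571 2249 2249 1571

Derivation:
After event 0: A_seq=1158 A_ack=2000 B_seq=2000 B_ack=1000
After event 1: A_seq=1312 A_ack=2000 B_seq=2000 B_ack=1000
After event 2: A_seq=1432 A_ack=2000 B_seq=2000 B_ack=1000
After event 3: A_seq=1432 A_ack=2000 B_seq=2000 B_ack=1432
After event 4: A_seq=1432 A_ack=2000 B_seq=2000 B_ack=1432
After event 5: A_seq=1432 A_ack=2071 B_seq=2071 B_ack=1432
After event 6: A_seq=1432 A_ack=2249 B_seq=2249 B_ack=1432
After event 7: A_seq=1571 A_ack=2249 B_seq=2249 B_ack=1571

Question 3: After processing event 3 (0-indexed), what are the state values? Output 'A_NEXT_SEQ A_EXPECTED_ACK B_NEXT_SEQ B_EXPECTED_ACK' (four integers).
After event 0: A_seq=1158 A_ack=2000 B_seq=2000 B_ack=1000
After event 1: A_seq=1312 A_ack=2000 B_seq=2000 B_ack=1000
After event 2: A_seq=1432 A_ack=2000 B_seq=2000 B_ack=1000
After event 3: A_seq=1432 A_ack=2000 B_seq=2000 B_ack=1432

1432 2000 2000 1432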